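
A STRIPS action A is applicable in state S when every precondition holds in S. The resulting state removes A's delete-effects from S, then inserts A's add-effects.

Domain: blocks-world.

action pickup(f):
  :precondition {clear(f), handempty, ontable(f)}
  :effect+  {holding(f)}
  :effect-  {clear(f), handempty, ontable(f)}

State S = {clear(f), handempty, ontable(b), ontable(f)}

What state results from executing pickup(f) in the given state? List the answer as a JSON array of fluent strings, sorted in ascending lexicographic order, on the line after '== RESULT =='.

Progress:
  pre ⊆ S: {clear(f), handempty, ontable(f)} ⊆ S  — applicable
  S \ del = {ontable(b)}
  ∪ add   = {holding(f), ontable(b)}

== RESULT ==
["holding(f)", "ontable(b)"]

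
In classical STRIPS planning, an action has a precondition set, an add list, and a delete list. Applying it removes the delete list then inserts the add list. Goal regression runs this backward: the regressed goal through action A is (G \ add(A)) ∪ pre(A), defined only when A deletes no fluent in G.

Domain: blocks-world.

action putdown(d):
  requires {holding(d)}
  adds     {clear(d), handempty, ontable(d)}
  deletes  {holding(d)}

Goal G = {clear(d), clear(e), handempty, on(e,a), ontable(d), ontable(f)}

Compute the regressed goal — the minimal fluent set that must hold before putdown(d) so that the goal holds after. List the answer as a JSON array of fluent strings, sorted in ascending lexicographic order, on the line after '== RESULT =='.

Regress:
  G ∩ del = {}  (empty — regression defined)
  G \ add = {clear(d), clear(e), handempty, on(e,a), ontable(d), ontable(f)} \ {clear(d), handempty, ontable(d)} = {clear(e), on(e,a), ontable(f)}
  ∪ pre   = {clear(e), on(e,a), ontable(f)} ∪ {holding(d)}
          = {clear(e), holding(d), on(e,a), ontable(f)}

== RESULT ==
["clear(e)", "holding(d)", "on(e,a)", "ontable(f)"]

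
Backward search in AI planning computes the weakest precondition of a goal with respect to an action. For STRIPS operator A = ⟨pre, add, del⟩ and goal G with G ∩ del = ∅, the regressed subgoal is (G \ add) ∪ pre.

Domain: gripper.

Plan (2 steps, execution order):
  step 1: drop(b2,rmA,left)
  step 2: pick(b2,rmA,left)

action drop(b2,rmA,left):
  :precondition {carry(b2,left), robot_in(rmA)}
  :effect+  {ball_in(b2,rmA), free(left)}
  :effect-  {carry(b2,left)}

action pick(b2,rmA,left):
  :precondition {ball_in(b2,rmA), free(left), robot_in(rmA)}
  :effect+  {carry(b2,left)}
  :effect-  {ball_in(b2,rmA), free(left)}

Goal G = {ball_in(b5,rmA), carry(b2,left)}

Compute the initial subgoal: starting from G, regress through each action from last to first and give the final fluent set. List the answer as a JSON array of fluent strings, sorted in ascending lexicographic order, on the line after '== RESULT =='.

Regress step by step:
  through step 2 (pick(b2,rmA,left)): drop {carry(b2,left)}, keep {ball_in(b5,rmA)}, require {ball_in(b2,rmA), free(left), robot_in(rmA)}
    → {ball_in(b2,rmA), ball_in(b5,rmA), free(left), robot_in(rmA)}
  through step 1 (drop(b2,rmA,left)): drop {ball_in(b2,rmA), free(left)}, keep {ball_in(b5,rmA), robot_in(rmA)}, require {carry(b2,left), robot_in(rmA)}
    → {ball_in(b5,rmA), carry(b2,left), robot_in(rmA)}

== RESULT ==
["ball_in(b5,rmA)", "carry(b2,left)", "robot_in(rmA)"]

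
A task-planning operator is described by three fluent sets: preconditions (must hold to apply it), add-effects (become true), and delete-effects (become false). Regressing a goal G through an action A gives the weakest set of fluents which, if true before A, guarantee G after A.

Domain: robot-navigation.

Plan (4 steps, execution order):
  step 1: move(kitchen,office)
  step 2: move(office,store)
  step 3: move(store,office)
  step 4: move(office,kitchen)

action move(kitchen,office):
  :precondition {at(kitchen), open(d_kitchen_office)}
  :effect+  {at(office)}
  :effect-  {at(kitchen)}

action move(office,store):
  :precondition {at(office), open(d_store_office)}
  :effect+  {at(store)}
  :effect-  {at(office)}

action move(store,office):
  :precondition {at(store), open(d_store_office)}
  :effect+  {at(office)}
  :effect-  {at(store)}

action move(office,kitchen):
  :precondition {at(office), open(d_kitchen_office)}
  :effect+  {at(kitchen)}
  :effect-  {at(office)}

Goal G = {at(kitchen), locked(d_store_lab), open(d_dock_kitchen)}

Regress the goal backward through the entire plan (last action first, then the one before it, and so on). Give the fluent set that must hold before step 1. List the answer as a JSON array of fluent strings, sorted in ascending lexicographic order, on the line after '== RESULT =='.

Work backward from the goal:
  through step 4 (move(office,kitchen)): drop {at(kitchen)}, keep {locked(d_store_lab), open(d_dock_kitchen)}, require {at(office), open(d_kitchen_office)}
    → {at(office), locked(d_store_lab), open(d_dock_kitchen), open(d_kitchen_office)}
  through step 3 (move(store,office)): drop {at(office)}, keep {locked(d_store_lab), open(d_dock_kitchen), open(d_kitchen_office)}, require {at(store), open(d_store_office)}
    → {at(store), locked(d_store_lab), open(d_dock_kitchen), open(d_kitchen_office), open(d_store_office)}
  through step 2 (move(office,store)): drop {at(store)}, keep {locked(d_store_lab), open(d_dock_kitchen), open(d_kitchen_office), open(d_store_office)}, require {at(office), open(d_store_office)}
    → {at(office), locked(d_store_lab), open(d_dock_kitchen), open(d_kitchen_office), open(d_store_office)}
  through step 1 (move(kitchen,office)): drop {at(office)}, keep {locked(d_store_lab), open(d_dock_kitchen), open(d_kitchen_office), open(d_store_office)}, require {at(kitchen), open(d_kitchen_office)}
    → {at(kitchen), locked(d_store_lab), open(d_dock_kitchen), open(d_kitchen_office), open(d_store_office)}

== RESULT ==
["at(kitchen)", "locked(d_store_lab)", "open(d_dock_kitchen)", "open(d_kitchen_office)", "open(d_store_office)"]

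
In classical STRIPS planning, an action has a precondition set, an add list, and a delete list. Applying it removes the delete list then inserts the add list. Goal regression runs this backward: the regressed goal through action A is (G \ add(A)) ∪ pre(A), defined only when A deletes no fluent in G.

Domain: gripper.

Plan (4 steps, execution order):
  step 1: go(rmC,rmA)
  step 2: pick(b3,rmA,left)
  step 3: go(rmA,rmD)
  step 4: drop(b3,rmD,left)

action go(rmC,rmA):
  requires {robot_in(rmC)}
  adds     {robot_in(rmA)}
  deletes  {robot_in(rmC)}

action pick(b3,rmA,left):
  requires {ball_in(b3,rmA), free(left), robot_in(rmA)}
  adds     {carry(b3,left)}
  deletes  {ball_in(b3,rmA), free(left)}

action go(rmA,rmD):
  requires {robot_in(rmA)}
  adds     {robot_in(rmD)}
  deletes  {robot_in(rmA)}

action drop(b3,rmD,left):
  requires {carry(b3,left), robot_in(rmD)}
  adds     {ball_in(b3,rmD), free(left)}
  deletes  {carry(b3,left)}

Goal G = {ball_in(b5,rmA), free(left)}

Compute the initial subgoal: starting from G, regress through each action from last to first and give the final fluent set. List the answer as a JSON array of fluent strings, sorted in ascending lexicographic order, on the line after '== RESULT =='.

Regress step by step:
  through step 4 (drop(b3,rmD,left)): drop {free(left)}, keep {ball_in(b5,rmA)}, require {carry(b3,left), robot_in(rmD)}
    → {ball_in(b5,rmA), carry(b3,left), robot_in(rmD)}
  through step 3 (go(rmA,rmD)): drop {robot_in(rmD)}, keep {ball_in(b5,rmA), carry(b3,left)}, require {robot_in(rmA)}
    → {ball_in(b5,rmA), carry(b3,left), robot_in(rmA)}
  through step 2 (pick(b3,rmA,left)): drop {carry(b3,left)}, keep {ball_in(b5,rmA), robot_in(rmA)}, require {ball_in(b3,rmA), free(left), robot_in(rmA)}
    → {ball_in(b3,rmA), ball_in(b5,rmA), free(left), robot_in(rmA)}
  through step 1 (go(rmC,rmA)): drop {robot_in(rmA)}, keep {ball_in(b3,rmA), ball_in(b5,rmA), free(left)}, require {robot_in(rmC)}
    → {ball_in(b3,rmA), ball_in(b5,rmA), free(left), robot_in(rmC)}

== RESULT ==
["ball_in(b3,rmA)", "ball_in(b5,rmA)", "free(left)", "robot_in(rmC)"]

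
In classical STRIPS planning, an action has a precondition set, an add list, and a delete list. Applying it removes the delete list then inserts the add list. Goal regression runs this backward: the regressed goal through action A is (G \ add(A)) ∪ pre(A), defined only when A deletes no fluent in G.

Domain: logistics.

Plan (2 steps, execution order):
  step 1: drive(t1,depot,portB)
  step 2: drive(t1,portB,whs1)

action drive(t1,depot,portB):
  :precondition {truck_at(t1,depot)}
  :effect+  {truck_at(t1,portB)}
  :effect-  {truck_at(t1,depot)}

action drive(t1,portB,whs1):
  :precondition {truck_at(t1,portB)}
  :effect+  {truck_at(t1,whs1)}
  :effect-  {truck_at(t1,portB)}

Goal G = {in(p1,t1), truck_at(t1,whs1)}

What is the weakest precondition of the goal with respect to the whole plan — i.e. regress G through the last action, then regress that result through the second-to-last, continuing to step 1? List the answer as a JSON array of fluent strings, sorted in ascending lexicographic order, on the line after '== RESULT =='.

Work backward from the goal:
  through step 2 (drive(t1,portB,whs1)): drop {truck_at(t1,whs1)}, keep {in(p1,t1)}, require {truck_at(t1,portB)}
    → {in(p1,t1), truck_at(t1,portB)}
  through step 1 (drive(t1,depot,portB)): drop {truck_at(t1,portB)}, keep {in(p1,t1)}, require {truck_at(t1,depot)}
    → {in(p1,t1), truck_at(t1,depot)}

== RESULT ==
["in(p1,t1)", "truck_at(t1,depot)"]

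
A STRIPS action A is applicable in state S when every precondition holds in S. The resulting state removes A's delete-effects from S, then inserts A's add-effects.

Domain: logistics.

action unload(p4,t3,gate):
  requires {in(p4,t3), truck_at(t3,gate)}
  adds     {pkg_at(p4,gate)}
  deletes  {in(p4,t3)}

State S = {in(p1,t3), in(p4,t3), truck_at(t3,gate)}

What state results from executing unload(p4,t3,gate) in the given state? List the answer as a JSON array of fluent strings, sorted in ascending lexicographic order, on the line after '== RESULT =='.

Progress:
  pre ⊆ S: {in(p4,t3), truck_at(t3,gate)} ⊆ S  — applicable
  S \ del = {in(p1,t3), truck_at(t3,gate)}
  ∪ add   = {in(p1,t3), pkg_at(p4,gate), truck_at(t3,gate)}

== RESULT ==
["in(p1,t3)", "pkg_at(p4,gate)", "truck_at(t3,gate)"]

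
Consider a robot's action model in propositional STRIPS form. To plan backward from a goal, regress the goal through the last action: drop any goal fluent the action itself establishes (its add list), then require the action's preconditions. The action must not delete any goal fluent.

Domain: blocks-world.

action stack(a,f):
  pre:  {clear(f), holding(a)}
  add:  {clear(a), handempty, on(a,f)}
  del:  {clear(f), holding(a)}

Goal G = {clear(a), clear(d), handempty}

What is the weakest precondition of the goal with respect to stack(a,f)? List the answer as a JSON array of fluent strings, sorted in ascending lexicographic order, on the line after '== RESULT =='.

Compute (G \ add) ∪ pre:
  G ∩ del = {}  (empty — regression defined)
  G \ add = {clear(a), clear(d), handempty} \ {clear(a), handempty, on(a,f)} = {clear(d)}
  ∪ pre   = {clear(d)} ∪ {clear(f), holding(a)}
          = {clear(d), clear(f), holding(a)}

== RESULT ==
["clear(d)", "clear(f)", "holding(a)"]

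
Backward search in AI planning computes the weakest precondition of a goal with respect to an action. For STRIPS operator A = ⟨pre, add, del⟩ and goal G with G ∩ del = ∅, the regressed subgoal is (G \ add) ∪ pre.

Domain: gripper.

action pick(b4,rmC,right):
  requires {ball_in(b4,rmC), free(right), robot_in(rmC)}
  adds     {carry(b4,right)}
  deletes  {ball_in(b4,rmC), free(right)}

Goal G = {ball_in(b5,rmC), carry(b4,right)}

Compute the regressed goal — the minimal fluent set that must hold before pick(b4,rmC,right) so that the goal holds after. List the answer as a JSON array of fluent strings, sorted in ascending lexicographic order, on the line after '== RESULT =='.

Compute (G \ add) ∪ pre:
  G ∩ del = {}  (empty — regression defined)
  G \ add = {ball_in(b5,rmC), carry(b4,right)} \ {carry(b4,right)} = {ball_in(b5,rmC)}
  ∪ pre   = {ball_in(b5,rmC)} ∪ {ball_in(b4,rmC), free(right), robot_in(rmC)}
          = {ball_in(b4,rmC), ball_in(b5,rmC), free(right), robot_in(rmC)}

== RESULT ==
["ball_in(b4,rmC)", "ball_in(b5,rmC)", "free(right)", "robot_in(rmC)"]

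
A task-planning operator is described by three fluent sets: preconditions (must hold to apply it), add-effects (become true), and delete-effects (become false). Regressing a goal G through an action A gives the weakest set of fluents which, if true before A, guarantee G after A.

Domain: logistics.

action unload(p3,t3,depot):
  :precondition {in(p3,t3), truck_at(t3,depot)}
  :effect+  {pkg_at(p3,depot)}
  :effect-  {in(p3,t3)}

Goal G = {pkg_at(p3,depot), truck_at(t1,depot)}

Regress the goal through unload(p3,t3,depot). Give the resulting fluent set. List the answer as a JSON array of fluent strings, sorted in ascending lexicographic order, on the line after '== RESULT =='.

Regress:
  G ∩ del = {}  (empty — regression defined)
  G \ add = {pkg_at(p3,depot), truck_at(t1,depot)} \ {pkg_at(p3,depot)} = {truck_at(t1,depot)}
  ∪ pre   = {truck_at(t1,depot)} ∪ {in(p3,t3), truck_at(t3,depot)}
          = {in(p3,t3), truck_at(t1,depot), truck_at(t3,depot)}

== RESULT ==
["in(p3,t3)", "truck_at(t1,depot)", "truck_at(t3,depot)"]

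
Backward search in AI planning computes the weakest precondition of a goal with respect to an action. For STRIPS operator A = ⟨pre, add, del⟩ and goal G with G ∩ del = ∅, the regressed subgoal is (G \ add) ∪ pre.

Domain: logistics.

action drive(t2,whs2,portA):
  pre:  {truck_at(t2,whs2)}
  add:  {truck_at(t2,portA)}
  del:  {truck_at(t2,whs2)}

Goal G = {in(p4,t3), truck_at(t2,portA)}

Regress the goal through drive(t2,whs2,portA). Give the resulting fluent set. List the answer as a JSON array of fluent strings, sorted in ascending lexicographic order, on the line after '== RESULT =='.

Compute (G \ add) ∪ pre:
  G ∩ del = {}  (empty — regression defined)
  G \ add = {in(p4,t3), truck_at(t2,portA)} \ {truck_at(t2,portA)} = {in(p4,t3)}
  ∪ pre   = {in(p4,t3)} ∪ {truck_at(t2,whs2)}
          = {in(p4,t3), truck_at(t2,whs2)}

== RESULT ==
["in(p4,t3)", "truck_at(t2,whs2)"]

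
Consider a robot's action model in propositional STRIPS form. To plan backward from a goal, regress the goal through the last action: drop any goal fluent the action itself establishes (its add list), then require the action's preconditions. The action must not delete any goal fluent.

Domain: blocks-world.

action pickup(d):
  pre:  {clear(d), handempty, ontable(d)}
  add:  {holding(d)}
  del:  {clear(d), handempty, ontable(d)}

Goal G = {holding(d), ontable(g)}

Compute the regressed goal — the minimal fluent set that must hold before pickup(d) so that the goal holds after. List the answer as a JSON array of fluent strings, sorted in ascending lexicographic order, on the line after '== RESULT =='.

Regress:
  G ∩ del = {}  (empty — regression defined)
  G \ add = {holding(d), ontable(g)} \ {holding(d)} = {ontable(g)}
  ∪ pre   = {ontable(g)} ∪ {clear(d), handempty, ontable(d)}
          = {clear(d), handempty, ontable(d), ontable(g)}

== RESULT ==
["clear(d)", "handempty", "ontable(d)", "ontable(g)"]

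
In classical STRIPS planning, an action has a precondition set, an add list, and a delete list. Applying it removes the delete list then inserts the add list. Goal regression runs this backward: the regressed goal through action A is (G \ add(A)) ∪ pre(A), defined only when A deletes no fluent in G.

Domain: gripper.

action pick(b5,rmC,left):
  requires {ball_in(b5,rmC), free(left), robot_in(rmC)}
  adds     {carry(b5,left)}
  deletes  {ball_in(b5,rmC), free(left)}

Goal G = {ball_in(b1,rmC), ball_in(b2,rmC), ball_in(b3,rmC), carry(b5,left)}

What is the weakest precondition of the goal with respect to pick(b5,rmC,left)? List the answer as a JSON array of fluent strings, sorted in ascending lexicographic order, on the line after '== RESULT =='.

Compute (G \ add) ∪ pre:
  G ∩ del = {}  (empty — regression defined)
  G \ add = {ball_in(b1,rmC), ball_in(b2,rmC), ball_in(b3,rmC), carry(b5,left)} \ {carry(b5,left)} = {ball_in(b1,rmC), ball_in(b2,rmC), ball_in(b3,rmC)}
  ∪ pre   = {ball_in(b1,rmC), ball_in(b2,rmC), ball_in(b3,rmC)} ∪ {ball_in(b5,rmC), free(left), robot_in(rmC)}
          = {ball_in(b1,rmC), ball_in(b2,rmC), ball_in(b3,rmC), ball_in(b5,rmC), free(left), robot_in(rmC)}

== RESULT ==
["ball_in(b1,rmC)", "ball_in(b2,rmC)", "ball_in(b3,rmC)", "ball_in(b5,rmC)", "free(left)", "robot_in(rmC)"]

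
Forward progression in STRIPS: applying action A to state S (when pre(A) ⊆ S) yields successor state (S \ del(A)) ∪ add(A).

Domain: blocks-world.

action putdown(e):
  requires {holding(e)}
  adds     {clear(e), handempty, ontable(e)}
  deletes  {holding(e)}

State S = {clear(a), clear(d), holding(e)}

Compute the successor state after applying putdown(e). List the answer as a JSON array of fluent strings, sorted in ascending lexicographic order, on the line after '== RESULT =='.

Progress:
  pre ⊆ S: {holding(e)} ⊆ S  — applicable
  S \ del = {clear(a), clear(d)}
  ∪ add   = {clear(a), clear(d), clear(e), handempty, ontable(e)}

== RESULT ==
["clear(a)", "clear(d)", "clear(e)", "handempty", "ontable(e)"]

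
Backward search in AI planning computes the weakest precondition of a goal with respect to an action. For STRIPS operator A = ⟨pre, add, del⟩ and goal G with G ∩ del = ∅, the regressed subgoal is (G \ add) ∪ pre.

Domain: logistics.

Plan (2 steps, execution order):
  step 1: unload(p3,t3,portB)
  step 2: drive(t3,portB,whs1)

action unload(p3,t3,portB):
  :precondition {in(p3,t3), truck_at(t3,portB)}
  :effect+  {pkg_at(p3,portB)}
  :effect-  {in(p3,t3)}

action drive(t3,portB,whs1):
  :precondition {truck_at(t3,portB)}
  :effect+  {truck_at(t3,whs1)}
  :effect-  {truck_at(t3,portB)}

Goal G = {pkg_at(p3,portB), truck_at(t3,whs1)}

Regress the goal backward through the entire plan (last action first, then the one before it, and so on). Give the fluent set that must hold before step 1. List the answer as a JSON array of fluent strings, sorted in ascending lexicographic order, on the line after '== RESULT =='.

Regress step by step:
  through step 2 (drive(t3,portB,whs1)): drop {truck_at(t3,whs1)}, keep {pkg_at(p3,portB)}, require {truck_at(t3,portB)}
    → {pkg_at(p3,portB), truck_at(t3,portB)}
  through step 1 (unload(p3,t3,portB)): drop {pkg_at(p3,portB)}, keep {truck_at(t3,portB)}, require {in(p3,t3), truck_at(t3,portB)}
    → {in(p3,t3), truck_at(t3,portB)}

== RESULT ==
["in(p3,t3)", "truck_at(t3,portB)"]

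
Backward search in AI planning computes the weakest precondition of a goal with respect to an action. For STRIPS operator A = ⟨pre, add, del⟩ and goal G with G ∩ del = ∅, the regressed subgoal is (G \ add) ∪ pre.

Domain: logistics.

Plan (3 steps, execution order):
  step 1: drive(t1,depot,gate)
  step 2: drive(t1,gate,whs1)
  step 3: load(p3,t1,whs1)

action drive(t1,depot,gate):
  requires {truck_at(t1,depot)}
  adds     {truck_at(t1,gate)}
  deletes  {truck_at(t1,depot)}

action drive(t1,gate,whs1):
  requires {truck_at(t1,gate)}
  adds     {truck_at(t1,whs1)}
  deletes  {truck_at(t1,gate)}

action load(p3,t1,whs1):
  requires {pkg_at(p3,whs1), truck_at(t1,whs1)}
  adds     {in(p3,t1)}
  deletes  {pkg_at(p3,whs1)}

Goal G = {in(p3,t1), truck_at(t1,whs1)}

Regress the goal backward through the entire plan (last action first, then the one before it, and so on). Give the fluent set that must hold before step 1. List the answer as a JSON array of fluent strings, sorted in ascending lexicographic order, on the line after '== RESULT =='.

Regress step by step:
  through step 3 (load(p3,t1,whs1)): drop {in(p3,t1)}, keep {truck_at(t1,whs1)}, require {pkg_at(p3,whs1), truck_at(t1,whs1)}
    → {pkg_at(p3,whs1), truck_at(t1,whs1)}
  through step 2 (drive(t1,gate,whs1)): drop {truck_at(t1,whs1)}, keep {pkg_at(p3,whs1)}, require {truck_at(t1,gate)}
    → {pkg_at(p3,whs1), truck_at(t1,gate)}
  through step 1 (drive(t1,depot,gate)): drop {truck_at(t1,gate)}, keep {pkg_at(p3,whs1)}, require {truck_at(t1,depot)}
    → {pkg_at(p3,whs1), truck_at(t1,depot)}

== RESULT ==
["pkg_at(p3,whs1)", "truck_at(t1,depot)"]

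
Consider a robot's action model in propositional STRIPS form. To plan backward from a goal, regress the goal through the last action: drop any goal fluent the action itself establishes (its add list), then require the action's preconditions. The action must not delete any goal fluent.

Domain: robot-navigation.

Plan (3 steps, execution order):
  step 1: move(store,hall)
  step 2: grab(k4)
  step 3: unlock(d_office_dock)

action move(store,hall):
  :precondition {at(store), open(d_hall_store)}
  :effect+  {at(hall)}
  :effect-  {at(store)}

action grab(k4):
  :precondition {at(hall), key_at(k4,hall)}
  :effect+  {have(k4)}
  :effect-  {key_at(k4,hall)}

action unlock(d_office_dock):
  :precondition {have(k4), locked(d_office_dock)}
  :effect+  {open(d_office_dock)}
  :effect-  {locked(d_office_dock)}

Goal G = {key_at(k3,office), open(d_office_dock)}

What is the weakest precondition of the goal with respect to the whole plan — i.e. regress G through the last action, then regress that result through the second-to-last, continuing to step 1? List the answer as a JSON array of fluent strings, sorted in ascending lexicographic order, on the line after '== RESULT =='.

Regress step by step:
  through step 3 (unlock(d_office_dock)): drop {open(d_office_dock)}, keep {key_at(k3,office)}, require {have(k4), locked(d_office_dock)}
    → {have(k4), key_at(k3,office), locked(d_office_dock)}
  through step 2 (grab(k4)): drop {have(k4)}, keep {key_at(k3,office), locked(d_office_dock)}, require {at(hall), key_at(k4,hall)}
    → {at(hall), key_at(k3,office), key_at(k4,hall), locked(d_office_dock)}
  through step 1 (move(store,hall)): drop {at(hall)}, keep {key_at(k3,office), key_at(k4,hall), locked(d_office_dock)}, require {at(store), open(d_hall_store)}
    → {at(store), key_at(k3,office), key_at(k4,hall), locked(d_office_dock), open(d_hall_store)}

== RESULT ==
["at(store)", "key_at(k3,office)", "key_at(k4,hall)", "locked(d_office_dock)", "open(d_hall_store)"]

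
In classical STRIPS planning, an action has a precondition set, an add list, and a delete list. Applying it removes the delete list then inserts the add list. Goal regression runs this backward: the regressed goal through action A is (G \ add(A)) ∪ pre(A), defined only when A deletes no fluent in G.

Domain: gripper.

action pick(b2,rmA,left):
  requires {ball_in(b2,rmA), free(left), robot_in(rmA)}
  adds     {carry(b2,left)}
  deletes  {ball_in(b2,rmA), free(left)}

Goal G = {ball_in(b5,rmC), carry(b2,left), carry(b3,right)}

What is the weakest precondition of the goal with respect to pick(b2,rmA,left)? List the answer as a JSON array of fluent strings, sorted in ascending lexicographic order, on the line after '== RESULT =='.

Regress:
  G ∩ del = {}  (empty — regression defined)
  G \ add = {ball_in(b5,rmC), carry(b2,left), carry(b3,right)} \ {carry(b2,left)} = {ball_in(b5,rmC), carry(b3,right)}
  ∪ pre   = {ball_in(b5,rmC), carry(b3,right)} ∪ {ball_in(b2,rmA), free(left), robot_in(rmA)}
          = {ball_in(b2,rmA), ball_in(b5,rmC), carry(b3,right), free(left), robot_in(rmA)}

== RESULT ==
["ball_in(b2,rmA)", "ball_in(b5,rmC)", "carry(b3,right)", "free(left)", "robot_in(rmA)"]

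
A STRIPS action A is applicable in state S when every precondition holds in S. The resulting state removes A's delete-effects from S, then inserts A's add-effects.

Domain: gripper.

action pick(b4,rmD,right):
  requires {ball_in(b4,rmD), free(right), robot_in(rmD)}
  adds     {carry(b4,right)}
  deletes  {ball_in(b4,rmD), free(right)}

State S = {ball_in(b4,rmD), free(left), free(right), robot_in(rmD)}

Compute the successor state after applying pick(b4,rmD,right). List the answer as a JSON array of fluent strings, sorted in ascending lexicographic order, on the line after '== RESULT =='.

Compute (S \ del) ∪ add:
  pre ⊆ S: {ball_in(b4,rmD), free(right), robot_in(rmD)} ⊆ S  — applicable
  S \ del = {free(left), robot_in(rmD)}
  ∪ add   = {carry(b4,right), free(left), robot_in(rmD)}

== RESULT ==
["carry(b4,right)", "free(left)", "robot_in(rmD)"]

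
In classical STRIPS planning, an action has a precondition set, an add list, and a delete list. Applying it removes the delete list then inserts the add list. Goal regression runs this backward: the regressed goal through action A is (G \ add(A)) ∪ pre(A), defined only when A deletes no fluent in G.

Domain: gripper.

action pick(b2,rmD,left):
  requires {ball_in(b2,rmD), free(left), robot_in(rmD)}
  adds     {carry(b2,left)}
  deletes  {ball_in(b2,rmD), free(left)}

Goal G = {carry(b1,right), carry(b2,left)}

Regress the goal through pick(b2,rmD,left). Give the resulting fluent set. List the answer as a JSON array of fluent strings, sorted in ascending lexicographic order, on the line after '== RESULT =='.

Regress:
  G ∩ del = {}  (empty — regression defined)
  G \ add = {carry(b1,right), carry(b2,left)} \ {carry(b2,left)} = {carry(b1,right)}
  ∪ pre   = {carry(b1,right)} ∪ {ball_in(b2,rmD), free(left), robot_in(rmD)}
          = {ball_in(b2,rmD), carry(b1,right), free(left), robot_in(rmD)}

== RESULT ==
["ball_in(b2,rmD)", "carry(b1,right)", "free(left)", "robot_in(rmD)"]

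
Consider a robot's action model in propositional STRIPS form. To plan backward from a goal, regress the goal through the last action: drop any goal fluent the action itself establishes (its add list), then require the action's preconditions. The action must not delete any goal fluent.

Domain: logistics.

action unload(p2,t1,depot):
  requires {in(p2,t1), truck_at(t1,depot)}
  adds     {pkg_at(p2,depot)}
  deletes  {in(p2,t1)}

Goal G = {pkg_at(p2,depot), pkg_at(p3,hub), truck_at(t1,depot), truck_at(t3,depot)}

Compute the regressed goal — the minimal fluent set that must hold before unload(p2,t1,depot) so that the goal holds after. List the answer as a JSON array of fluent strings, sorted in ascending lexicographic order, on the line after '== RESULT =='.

Regress:
  G ∩ del = {}  (empty — regression defined)
  G \ add = {pkg_at(p2,depot), pkg_at(p3,hub), truck_at(t1,depot), truck_at(t3,depot)} \ {pkg_at(p2,depot)} = {pkg_at(p3,hub), truck_at(t1,depot), truck_at(t3,depot)}
  ∪ pre   = {pkg_at(p3,hub), truck_at(t1,depot), truck_at(t3,depot)} ∪ {in(p2,t1), truck_at(t1,depot)}
          = {in(p2,t1), pkg_at(p3,hub), truck_at(t1,depot), truck_at(t3,depot)}

== RESULT ==
["in(p2,t1)", "pkg_at(p3,hub)", "truck_at(t1,depot)", "truck_at(t3,depot)"]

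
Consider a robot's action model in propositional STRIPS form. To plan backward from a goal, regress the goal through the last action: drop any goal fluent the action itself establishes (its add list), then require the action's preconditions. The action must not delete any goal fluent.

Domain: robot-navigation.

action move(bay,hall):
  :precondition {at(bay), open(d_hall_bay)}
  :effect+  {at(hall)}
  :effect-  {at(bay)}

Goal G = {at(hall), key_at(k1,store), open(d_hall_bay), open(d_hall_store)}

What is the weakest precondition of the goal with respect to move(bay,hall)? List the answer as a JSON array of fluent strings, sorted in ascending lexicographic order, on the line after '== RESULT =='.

Regress:
  G ∩ del = {}  (empty — regression defined)
  G \ add = {at(hall), key_at(k1,store), open(d_hall_bay), open(d_hall_store)} \ {at(hall)} = {key_at(k1,store), open(d_hall_bay), open(d_hall_store)}
  ∪ pre   = {key_at(k1,store), open(d_hall_bay), open(d_hall_store)} ∪ {at(bay), open(d_hall_bay)}
          = {at(bay), key_at(k1,store), open(d_hall_bay), open(d_hall_store)}

== RESULT ==
["at(bay)", "key_at(k1,store)", "open(d_hall_bay)", "open(d_hall_store)"]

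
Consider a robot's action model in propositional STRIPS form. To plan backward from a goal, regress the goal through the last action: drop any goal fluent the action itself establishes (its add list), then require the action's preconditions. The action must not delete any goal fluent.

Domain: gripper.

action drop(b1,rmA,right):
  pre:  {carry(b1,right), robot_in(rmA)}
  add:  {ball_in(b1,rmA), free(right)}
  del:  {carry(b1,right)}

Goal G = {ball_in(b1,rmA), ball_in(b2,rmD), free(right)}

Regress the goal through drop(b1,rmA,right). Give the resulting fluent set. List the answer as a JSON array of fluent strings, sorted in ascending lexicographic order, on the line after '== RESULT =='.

Compute (G \ add) ∪ pre:
  G ∩ del = {}  (empty — regression defined)
  G \ add = {ball_in(b1,rmA), ball_in(b2,rmD), free(right)} \ {ball_in(b1,rmA), free(right)} = {ball_in(b2,rmD)}
  ∪ pre   = {ball_in(b2,rmD)} ∪ {carry(b1,right), robot_in(rmA)}
          = {ball_in(b2,rmD), carry(b1,right), robot_in(rmA)}

== RESULT ==
["ball_in(b2,rmD)", "carry(b1,right)", "robot_in(rmA)"]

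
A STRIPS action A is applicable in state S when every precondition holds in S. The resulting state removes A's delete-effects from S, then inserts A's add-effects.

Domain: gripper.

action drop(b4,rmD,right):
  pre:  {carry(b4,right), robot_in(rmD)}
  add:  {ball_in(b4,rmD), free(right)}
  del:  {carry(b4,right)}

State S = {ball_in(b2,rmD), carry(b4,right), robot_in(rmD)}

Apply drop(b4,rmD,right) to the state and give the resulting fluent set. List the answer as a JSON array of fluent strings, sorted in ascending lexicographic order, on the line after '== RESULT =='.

Compute (S \ del) ∪ add:
  pre ⊆ S: {carry(b4,right), robot_in(rmD)} ⊆ S  — applicable
  S \ del = {ball_in(b2,rmD), robot_in(rmD)}
  ∪ add   = {ball_in(b2,rmD), ball_in(b4,rmD), free(right), robot_in(rmD)}

== RESULT ==
["ball_in(b2,rmD)", "ball_in(b4,rmD)", "free(right)", "robot_in(rmD)"]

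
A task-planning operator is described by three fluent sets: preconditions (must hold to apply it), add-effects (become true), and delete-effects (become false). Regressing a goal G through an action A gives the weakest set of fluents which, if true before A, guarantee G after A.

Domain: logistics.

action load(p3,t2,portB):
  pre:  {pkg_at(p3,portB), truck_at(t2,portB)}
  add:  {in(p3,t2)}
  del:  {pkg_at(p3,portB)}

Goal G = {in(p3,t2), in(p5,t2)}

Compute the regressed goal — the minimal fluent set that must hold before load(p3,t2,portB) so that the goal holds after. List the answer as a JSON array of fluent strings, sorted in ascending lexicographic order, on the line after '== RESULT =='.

Regress:
  G ∩ del = {}  (empty — regression defined)
  G \ add = {in(p3,t2), in(p5,t2)} \ {in(p3,t2)} = {in(p5,t2)}
  ∪ pre   = {in(p5,t2)} ∪ {pkg_at(p3,portB), truck_at(t2,portB)}
          = {in(p5,t2), pkg_at(p3,portB), truck_at(t2,portB)}

== RESULT ==
["in(p5,t2)", "pkg_at(p3,portB)", "truck_at(t2,portB)"]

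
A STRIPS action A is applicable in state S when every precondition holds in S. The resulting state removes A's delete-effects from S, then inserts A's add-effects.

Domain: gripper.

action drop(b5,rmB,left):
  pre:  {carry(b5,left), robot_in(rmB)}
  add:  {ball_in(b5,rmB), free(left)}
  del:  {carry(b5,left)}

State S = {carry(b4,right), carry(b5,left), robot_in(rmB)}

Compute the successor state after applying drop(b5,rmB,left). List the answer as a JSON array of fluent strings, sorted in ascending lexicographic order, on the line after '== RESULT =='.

Compute (S \ del) ∪ add:
  pre ⊆ S: {carry(b5,left), robot_in(rmB)} ⊆ S  — applicable
  S \ del = {carry(b4,right), robot_in(rmB)}
  ∪ add   = {ball_in(b5,rmB), carry(b4,right), free(left), robot_in(rmB)}

== RESULT ==
["ball_in(b5,rmB)", "carry(b4,right)", "free(left)", "robot_in(rmB)"]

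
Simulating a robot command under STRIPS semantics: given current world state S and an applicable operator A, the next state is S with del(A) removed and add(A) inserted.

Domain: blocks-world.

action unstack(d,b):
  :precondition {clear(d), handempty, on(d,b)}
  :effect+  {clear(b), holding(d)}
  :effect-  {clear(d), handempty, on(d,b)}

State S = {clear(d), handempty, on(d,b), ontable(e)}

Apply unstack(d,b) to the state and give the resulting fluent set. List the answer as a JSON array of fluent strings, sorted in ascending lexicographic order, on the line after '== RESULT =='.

Compute (S \ del) ∪ add:
  pre ⊆ S: {clear(d), handempty, on(d,b)} ⊆ S  — applicable
  S \ del = {ontable(e)}
  ∪ add   = {clear(b), holding(d), ontable(e)}

== RESULT ==
["clear(b)", "holding(d)", "ontable(e)"]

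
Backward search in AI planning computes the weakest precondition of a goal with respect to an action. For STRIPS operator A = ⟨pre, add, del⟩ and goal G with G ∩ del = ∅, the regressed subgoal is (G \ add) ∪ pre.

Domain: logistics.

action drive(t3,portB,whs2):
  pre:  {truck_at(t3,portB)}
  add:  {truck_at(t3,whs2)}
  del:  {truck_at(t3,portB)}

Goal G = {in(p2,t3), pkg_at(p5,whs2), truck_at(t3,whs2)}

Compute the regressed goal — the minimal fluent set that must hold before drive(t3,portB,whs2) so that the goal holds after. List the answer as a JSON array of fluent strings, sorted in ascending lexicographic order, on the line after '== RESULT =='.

Compute (G \ add) ∪ pre:
  G ∩ del = {}  (empty — regression defined)
  G \ add = {in(p2,t3), pkg_at(p5,whs2), truck_at(t3,whs2)} \ {truck_at(t3,whs2)} = {in(p2,t3), pkg_at(p5,whs2)}
  ∪ pre   = {in(p2,t3), pkg_at(p5,whs2)} ∪ {truck_at(t3,portB)}
          = {in(p2,t3), pkg_at(p5,whs2), truck_at(t3,portB)}

== RESULT ==
["in(p2,t3)", "pkg_at(p5,whs2)", "truck_at(t3,portB)"]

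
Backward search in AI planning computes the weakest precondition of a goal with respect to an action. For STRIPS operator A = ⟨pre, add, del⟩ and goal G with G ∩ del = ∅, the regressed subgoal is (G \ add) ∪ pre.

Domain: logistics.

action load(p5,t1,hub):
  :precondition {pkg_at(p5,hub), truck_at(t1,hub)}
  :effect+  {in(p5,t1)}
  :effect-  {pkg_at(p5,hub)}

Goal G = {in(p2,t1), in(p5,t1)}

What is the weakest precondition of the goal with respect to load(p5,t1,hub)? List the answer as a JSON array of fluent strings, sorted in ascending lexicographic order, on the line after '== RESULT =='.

Compute (G \ add) ∪ pre:
  G ∩ del = {}  (empty — regression defined)
  G \ add = {in(p2,t1), in(p5,t1)} \ {in(p5,t1)} = {in(p2,t1)}
  ∪ pre   = {in(p2,t1)} ∪ {pkg_at(p5,hub), truck_at(t1,hub)}
          = {in(p2,t1), pkg_at(p5,hub), truck_at(t1,hub)}

== RESULT ==
["in(p2,t1)", "pkg_at(p5,hub)", "truck_at(t1,hub)"]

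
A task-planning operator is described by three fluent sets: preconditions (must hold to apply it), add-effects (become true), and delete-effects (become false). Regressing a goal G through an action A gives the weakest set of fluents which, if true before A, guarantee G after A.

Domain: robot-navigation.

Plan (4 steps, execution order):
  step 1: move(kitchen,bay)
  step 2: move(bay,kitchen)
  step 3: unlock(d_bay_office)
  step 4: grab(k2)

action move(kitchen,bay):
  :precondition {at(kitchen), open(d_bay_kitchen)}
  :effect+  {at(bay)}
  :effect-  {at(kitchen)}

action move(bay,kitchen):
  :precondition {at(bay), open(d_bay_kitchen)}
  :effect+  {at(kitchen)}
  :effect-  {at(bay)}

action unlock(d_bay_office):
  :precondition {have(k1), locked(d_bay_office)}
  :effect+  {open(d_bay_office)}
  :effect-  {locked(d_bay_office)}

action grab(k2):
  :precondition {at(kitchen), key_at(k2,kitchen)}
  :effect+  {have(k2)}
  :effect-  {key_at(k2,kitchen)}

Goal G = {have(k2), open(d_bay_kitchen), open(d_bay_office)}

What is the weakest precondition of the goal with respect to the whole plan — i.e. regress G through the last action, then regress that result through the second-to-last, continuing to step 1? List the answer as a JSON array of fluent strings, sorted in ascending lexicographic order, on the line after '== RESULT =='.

Work backward from the goal:
  through step 4 (grab(k2)): drop {have(k2)}, keep {open(d_bay_kitchen), open(d_bay_office)}, require {at(kitchen), key_at(k2,kitchen)}
    → {at(kitchen), key_at(k2,kitchen), open(d_bay_kitchen), open(d_bay_office)}
  through step 3 (unlock(d_bay_office)): drop {open(d_bay_office)}, keep {at(kitchen), key_at(k2,kitchen), open(d_bay_kitchen)}, require {have(k1), locked(d_bay_office)}
    → {at(kitchen), have(k1), key_at(k2,kitchen), locked(d_bay_office), open(d_bay_kitchen)}
  through step 2 (move(bay,kitchen)): drop {at(kitchen)}, keep {have(k1), key_at(k2,kitchen), locked(d_bay_office), open(d_bay_kitchen)}, require {at(bay), open(d_bay_kitchen)}
    → {at(bay), have(k1), key_at(k2,kitchen), locked(d_bay_office), open(d_bay_kitchen)}
  through step 1 (move(kitchen,bay)): drop {at(bay)}, keep {have(k1), key_at(k2,kitchen), locked(d_bay_office), open(d_bay_kitchen)}, require {at(kitchen), open(d_bay_kitchen)}
    → {at(kitchen), have(k1), key_at(k2,kitchen), locked(d_bay_office), open(d_bay_kitchen)}

== RESULT ==
["at(kitchen)", "have(k1)", "key_at(k2,kitchen)", "locked(d_bay_office)", "open(d_bay_kitchen)"]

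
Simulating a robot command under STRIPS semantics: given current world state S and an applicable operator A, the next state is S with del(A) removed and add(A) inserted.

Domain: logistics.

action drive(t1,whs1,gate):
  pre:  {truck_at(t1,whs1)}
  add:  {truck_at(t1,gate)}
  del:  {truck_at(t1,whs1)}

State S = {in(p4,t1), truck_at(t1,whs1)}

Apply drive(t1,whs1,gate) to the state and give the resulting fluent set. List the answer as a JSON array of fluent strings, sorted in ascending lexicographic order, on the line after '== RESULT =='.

Compute (S \ del) ∪ add:
  pre ⊆ S: {truck_at(t1,whs1)} ⊆ S  — applicable
  S \ del = {in(p4,t1)}
  ∪ add   = {in(p4,t1), truck_at(t1,gate)}

== RESULT ==
["in(p4,t1)", "truck_at(t1,gate)"]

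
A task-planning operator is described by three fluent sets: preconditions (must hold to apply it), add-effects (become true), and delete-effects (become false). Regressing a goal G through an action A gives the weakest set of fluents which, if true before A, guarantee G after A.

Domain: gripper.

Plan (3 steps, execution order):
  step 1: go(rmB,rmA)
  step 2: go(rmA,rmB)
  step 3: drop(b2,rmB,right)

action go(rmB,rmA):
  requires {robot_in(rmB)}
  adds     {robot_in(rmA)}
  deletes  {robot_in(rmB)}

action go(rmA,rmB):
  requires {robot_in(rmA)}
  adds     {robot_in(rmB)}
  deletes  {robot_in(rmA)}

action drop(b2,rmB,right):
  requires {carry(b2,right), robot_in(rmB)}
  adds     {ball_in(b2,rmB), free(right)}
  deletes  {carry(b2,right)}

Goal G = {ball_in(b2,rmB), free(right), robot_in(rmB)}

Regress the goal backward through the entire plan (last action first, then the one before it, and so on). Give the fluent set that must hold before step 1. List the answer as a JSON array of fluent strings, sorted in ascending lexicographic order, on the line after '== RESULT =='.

Regress step by step:
  through step 3 (drop(b2,rmB,right)): drop {ball_in(b2,rmB), free(right)}, keep {robot_in(rmB)}, require {carry(b2,right), robot_in(rmB)}
    → {carry(b2,right), robot_in(rmB)}
  through step 2 (go(rmA,rmB)): drop {robot_in(rmB)}, keep {carry(b2,right)}, require {robot_in(rmA)}
    → {carry(b2,right), robot_in(rmA)}
  through step 1 (go(rmB,rmA)): drop {robot_in(rmA)}, keep {carry(b2,right)}, require {robot_in(rmB)}
    → {carry(b2,right), robot_in(rmB)}

== RESULT ==
["carry(b2,right)", "robot_in(rmB)"]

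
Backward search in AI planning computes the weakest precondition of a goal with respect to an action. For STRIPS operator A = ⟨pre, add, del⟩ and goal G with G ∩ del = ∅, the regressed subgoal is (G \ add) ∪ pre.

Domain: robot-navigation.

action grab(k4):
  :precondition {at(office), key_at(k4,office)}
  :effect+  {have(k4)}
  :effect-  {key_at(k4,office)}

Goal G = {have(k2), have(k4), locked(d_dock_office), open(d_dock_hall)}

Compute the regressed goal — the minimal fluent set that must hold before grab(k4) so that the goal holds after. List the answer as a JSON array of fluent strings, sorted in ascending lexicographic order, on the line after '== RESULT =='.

Regress:
  G ∩ del = {}  (empty — regression defined)
  G \ add = {have(k2), have(k4), locked(d_dock_office), open(d_dock_hall)} \ {have(k4)} = {have(k2), locked(d_dock_office), open(d_dock_hall)}
  ∪ pre   = {have(k2), locked(d_dock_office), open(d_dock_hall)} ∪ {at(office), key_at(k4,office)}
          = {at(office), have(k2), key_at(k4,office), locked(d_dock_office), open(d_dock_hall)}

== RESULT ==
["at(office)", "have(k2)", "key_at(k4,office)", "locked(d_dock_office)", "open(d_dock_hall)"]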